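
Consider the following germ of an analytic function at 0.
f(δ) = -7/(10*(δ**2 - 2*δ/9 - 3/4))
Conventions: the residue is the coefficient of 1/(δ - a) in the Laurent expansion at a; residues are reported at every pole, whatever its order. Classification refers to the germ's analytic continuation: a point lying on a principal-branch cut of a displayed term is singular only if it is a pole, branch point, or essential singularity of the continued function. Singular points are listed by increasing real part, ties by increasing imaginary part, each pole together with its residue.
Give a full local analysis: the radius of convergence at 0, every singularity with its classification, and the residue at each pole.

Radius of convergence at 0: -1/9 + (1/18)*sqrt(247).
At 1/9 - (1/18)*sqrt(247): a pole of order 1; residue (63/2470)*sqrt(247).
At 1/9 + (1/18)*sqrt(247): a pole of order 1; residue -(63/2470)*sqrt(247).

Denominator factor (δ**2 - 2*δ/9 - 3/4): discriminant 247/81, real irrational roots 1/9 + (1/18)*sqrt(247) and 1/9 - (1/18)*sqrt(247); poles of order 1, moduli 1/9 + (1/18)*sqrt(247) and -1/9 + (1/18)*sqrt(247).
The radius of convergence is the smallest modulus among the singular points: -1/9 + (1/18)*sqrt(247).
The factor δ**2 - 2*δ/9 - 3/4 splits as (δ - a)(δ - a') with a = 1/9 - (1/18)*sqrt(247), a' = 1/9 + (1/18)*sqrt(247). At the order-1 pole a set g(δ) = (δ - a)*f(δ) = [-7/10] / (δ - a').
Simple pole: residue = g(a) at a = 1/9 - (1/18)*sqrt(247), which is (63/2470)*sqrt(247).
The factor δ**2 - 2*δ/9 - 3/4 splits as (δ - a)(δ - a') with a = 1/9 + (1/18)*sqrt(247), a' = 1/9 - (1/18)*sqrt(247). At the order-1 pole a set g(δ) = (δ - a)*f(δ) = [-7/10] / (δ - a').
Simple pole: residue = g(a) at a = 1/9 + (1/18)*sqrt(247), which is -(63/2470)*sqrt(247).
List the singular points by increasing real part (a conjugate pair: the negative imaginary part first).


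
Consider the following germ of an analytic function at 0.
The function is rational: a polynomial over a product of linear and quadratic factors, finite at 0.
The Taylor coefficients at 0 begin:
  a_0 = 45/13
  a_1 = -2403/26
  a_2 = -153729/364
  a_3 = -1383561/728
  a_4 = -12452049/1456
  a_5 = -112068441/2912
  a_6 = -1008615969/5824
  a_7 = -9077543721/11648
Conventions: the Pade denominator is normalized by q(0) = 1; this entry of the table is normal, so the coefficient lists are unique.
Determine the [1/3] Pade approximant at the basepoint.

Taylor coefficients needed (read off): a_0 = 45/13, a_1 = -2403/26, a_2 = -153729/364, a_3 = -1383561/728, a_4 = -12452049/1456.
Write the denominator as Q(ψ) = 1 + q1*ψ + q2*ψ^2 + q3*ψ^3. Requiring Q*f - P = O(ψ^5) with deg P <= 1 kills the coefficients of ψ^2..ψ^4 in Q*f:
  ψ^2: a_2 + q1*a_1 + q2*a_0 = 0, i.e. -153729/364 + (-2403/26)*q1 + (45/13)*q2 = 0.
  ψ^3: a_3 + q1*a_2 + q2*a_1 + q3*a_0 = 0, i.e. -1383561/728 + (-153729/364)*q1 + (-2403/26)*q2 + (45/13)*q3 = 0.
  ψ^4: a_4 + q1*a_3 + q2*a_2 + q3*a_1 = 0, i.e. -12452049/1456 + (-1383561/728)*q1 + (-153729/364)*q2 + (-2403/26)*q3 = 0.
Solving this linear system: q1 = -224256449/49185402, q2 = 2220530/8197567, q3 = -5551325/344297814.
The numerator is Q*f truncated at degree 1: P0 = a_0 = 45/13; P1 = a_1 + q1*a_0 = -887023086/8197567.

The Pade approximant has numerator coefficients [45/13, -887023086/8197567]; denominator coefficients [1, -224256449/49185402, 2220530/8197567, -5551325/344297814].


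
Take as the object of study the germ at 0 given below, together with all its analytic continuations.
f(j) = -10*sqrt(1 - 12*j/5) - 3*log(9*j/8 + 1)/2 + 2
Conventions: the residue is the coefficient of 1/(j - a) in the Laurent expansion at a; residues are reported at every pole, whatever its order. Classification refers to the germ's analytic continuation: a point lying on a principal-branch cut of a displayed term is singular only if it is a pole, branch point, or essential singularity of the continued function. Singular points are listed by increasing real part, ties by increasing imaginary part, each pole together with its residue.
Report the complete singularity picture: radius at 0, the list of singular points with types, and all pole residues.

Radius of convergence at 0: 5/12.
At -8/9: a logarithmic branch point.
At 5/12: an algebraic (square-root) branch point.

Branch term (-10)*sqrt(1 - j/(5/12)): its argument vanishes at j = 5/12, a square-root branch point, modulus 5/12.
Branch term (-3/2)*log(1 - j/(-8/9)): its argument vanishes at j = -8/9, a logarithmic branch point, modulus 8/9.
The radius of convergence is the smallest modulus among the singular points: 5/12.
List the singular points by increasing real part (a conjugate pair: the negative imaginary part first).


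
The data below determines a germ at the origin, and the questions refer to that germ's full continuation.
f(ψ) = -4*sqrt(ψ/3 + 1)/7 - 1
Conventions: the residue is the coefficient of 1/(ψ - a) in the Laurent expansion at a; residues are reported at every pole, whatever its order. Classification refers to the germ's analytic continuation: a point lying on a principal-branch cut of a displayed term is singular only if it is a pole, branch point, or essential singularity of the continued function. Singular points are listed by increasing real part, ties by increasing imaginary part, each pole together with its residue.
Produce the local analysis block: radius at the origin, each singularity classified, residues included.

Radius of convergence at 0: 3.
At -3: an algebraic (square-root) branch point.

Branch term (-4/7)*sqrt(1 - ψ/(-3)): its argument vanishes at ψ = -3, a square-root branch point, modulus 3.
The radius of convergence is the smallest modulus among the singular points: 3.


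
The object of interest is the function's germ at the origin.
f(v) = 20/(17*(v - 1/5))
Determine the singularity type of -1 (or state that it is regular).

The point is a regular point.

Denominator factors: v - 1/5 = -6/5 at v = -1 — none vanishes.
So the germ continues analytically to -1.


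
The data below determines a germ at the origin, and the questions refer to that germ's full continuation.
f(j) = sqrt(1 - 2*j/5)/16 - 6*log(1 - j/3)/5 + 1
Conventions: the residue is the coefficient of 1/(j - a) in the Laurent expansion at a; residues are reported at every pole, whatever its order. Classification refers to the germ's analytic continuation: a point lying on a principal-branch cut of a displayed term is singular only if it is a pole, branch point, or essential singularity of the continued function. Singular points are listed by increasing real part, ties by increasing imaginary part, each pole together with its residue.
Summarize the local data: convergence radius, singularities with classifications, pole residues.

Radius of convergence at 0: 5/2.
At 5/2: an algebraic (square-root) branch point.
At 3: a logarithmic branch point.

Branch term (-6/5)*log(1 - j/(3)): its argument vanishes at j = 3, a logarithmic branch point, modulus 3.
Branch term (1/16)*sqrt(1 - j/(5/2)): its argument vanishes at j = 5/2, a square-root branch point, modulus 5/2.
The radius of convergence is the smallest modulus among the singular points: 5/2.
List the singular points by increasing real part (a conjugate pair: the negative imaginary part first).


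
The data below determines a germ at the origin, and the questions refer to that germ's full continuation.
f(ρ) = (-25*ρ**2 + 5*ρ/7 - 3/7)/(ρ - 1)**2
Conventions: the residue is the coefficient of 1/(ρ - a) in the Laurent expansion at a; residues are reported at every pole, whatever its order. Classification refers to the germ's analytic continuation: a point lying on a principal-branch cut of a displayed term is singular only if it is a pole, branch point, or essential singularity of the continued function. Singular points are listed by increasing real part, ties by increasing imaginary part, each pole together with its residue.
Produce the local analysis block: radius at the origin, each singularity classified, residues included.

Radius of convergence at 0: 1.
At 1: a pole of order 2; residue -345/7.

Denominator factor (ρ - 1)^2: pole of order 2 at 1, modulus 1.
The radius of convergence is the smallest modulus among the singular points: 1.
At the order-2 pole 1 set g(ρ) = (ρ - (1))^2*f(ρ) = -25*ρ**2 + 5*ρ/7 - 3/7.
Order-2 pole: residue = g'(a); g'(1) = -345/7, so the residue is -345/7.


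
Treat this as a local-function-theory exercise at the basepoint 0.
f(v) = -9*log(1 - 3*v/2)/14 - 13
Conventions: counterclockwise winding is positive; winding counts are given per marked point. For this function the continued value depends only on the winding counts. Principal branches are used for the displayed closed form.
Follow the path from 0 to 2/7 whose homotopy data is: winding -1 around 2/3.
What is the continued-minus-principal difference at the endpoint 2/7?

Continued minus principal equals (9/7)*pi*i.

The rational part is single-valued and drops out of the difference; each branch term changes only by its own monodromy.
(-9/14)*log(1 - v/(2/3)): each positive loop around 2/3 adds 2*pi*i to the log, so winding -1 contributes (-9/14)*(-1)*2*pi*i = (9/7)*pi*i.
Summing the contributions at v = 2/7 gives (9/7)*pi*i.


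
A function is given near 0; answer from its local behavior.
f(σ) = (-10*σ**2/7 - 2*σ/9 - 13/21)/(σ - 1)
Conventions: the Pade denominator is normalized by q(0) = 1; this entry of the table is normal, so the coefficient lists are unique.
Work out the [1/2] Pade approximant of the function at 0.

The Pade approximant has numerator coefficients [13/21, 112391/87192]; denominator coefficients [1, 1001/1384, -6435/1384].

Taylor coefficients needed (expand at 0): a_0 = 13/21, a_1 = 53/63, a_2 = 143/63, a_3 = 143/63.
Write the denominator as Q(σ) = 1 + q1*σ + q2*σ^2. Requiring Q*f - P = O(σ^4) with deg P <= 1 kills the coefficients of σ^2..σ^3 in Q*f:
  σ^2: a_2 + q1*a_1 + q2*a_0 = 0, i.e. 143/63 + (53/63)*q1 + (13/21)*q2 = 0.
  σ^3: a_3 + q1*a_2 + q2*a_1 = 0, i.e. 143/63 + (143/63)*q1 + (53/63)*q2 = 0.
Solving this linear system: q1 = 1001/1384, q2 = -6435/1384.
The numerator is Q*f truncated at degree 1: P0 = a_0 = 13/21; P1 = a_1 + q1*a_0 = 112391/87192.


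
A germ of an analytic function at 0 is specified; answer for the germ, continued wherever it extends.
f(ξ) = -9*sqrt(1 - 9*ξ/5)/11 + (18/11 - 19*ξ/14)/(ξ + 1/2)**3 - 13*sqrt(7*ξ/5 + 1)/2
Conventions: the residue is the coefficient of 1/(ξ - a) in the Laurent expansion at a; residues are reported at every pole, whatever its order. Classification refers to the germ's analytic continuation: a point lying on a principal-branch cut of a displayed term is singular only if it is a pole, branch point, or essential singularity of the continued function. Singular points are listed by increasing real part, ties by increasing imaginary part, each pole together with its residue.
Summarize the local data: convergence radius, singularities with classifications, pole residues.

Denominator factor (ξ + 1/2)^3: pole of order 3 at -1/2, modulus 1/2.
Branch term (-9/11)*sqrt(1 - ξ/(5/9)): its argument vanishes at ξ = 5/9, a square-root branch point, modulus 5/9.
Branch term (-13/2)*sqrt(1 - ξ/(-5/7)): its argument vanishes at ξ = -5/7, a square-root branch point, modulus 5/7.
The radius of convergence is the smallest modulus among the singular points: 1/2.
The branch terms are analytic at -1/2 and contribute nothing to the residue; only the rational part matters.
At the order-3 pole -1/2 set g(ξ) = (ξ - (-1/2))^3*(rational part) = 18/11 - 19*ξ/14.
Order-3 pole: residue = g''(a)/2; g''(-1/2) = 0, so the residue is 0.
List the singular points by increasing real part (a conjugate pair: the negative imaginary part first).

Radius of convergence at 0: 1/2.
At -5/7: an algebraic (square-root) branch point.
At -1/2: a pole of order 3; residue 0.
At 5/9: an algebraic (square-root) branch point.


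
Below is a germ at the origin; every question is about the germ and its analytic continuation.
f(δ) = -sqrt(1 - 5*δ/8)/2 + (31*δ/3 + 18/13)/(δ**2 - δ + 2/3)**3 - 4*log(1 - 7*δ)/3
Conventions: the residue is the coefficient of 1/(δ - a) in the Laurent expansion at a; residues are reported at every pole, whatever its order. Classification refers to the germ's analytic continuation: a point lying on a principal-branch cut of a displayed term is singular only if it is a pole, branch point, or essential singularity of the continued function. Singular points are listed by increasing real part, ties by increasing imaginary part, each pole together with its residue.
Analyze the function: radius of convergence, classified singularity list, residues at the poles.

Radius of convergence at 0: 1/7.
At 1/7: a logarithmic branch point.
At (1/2) - ((1/6)*sqrt(15))*i: a pole of order 3; residue ((4599/1625)*sqrt(15))*i.
At (1/2) + ((1/6)*sqrt(15))*i: a pole of order 3; residue -((4599/1625)*sqrt(15))*i.
At 8/5: an algebraic (square-root) branch point.

Denominator factor (δ**2 - δ + 2/3)^3: discriminant -5/3, complex-conjugate roots (1/2) + ((1/6)*sqrt(15))*i and (1/2) - ((1/6)*sqrt(15))*i; poles of order 3, moduli (1/3)*sqrt(6) and (1/3)*sqrt(6).
Branch term (-1/2)*sqrt(1 - δ/(8/5)): its argument vanishes at δ = 8/5, a square-root branch point, modulus 8/5.
Branch term (-4/3)*log(1 - δ/(1/7)): its argument vanishes at δ = 1/7, a logarithmic branch point, modulus 1/7.
The radius of convergence is the smallest modulus among the singular points: 1/7.
The branch terms are analytic at (1/2) - ((1/6)*sqrt(15))*i and contribute nothing to the residue; only the rational part matters.
The factor δ**2 - δ + 2/3 splits as (δ - a)(δ - a') with a = (1/2) - ((1/6)*sqrt(15))*i, a' = (1/2) + ((1/6)*sqrt(15))*i. At the order-3 pole a set g(δ) = (δ - a)^3*(rational part) = [31*δ/3 + 18/13] / (δ - a')^3.
Order-3 pole: residue = g''(a)/2; g''((1/2) - ((1/6)*sqrt(15))*i) = ((9198/1625)*sqrt(15))*i, so the residue is ((4599/1625)*sqrt(15))*i.
The branch terms are analytic at (1/2) + ((1/6)*sqrt(15))*i and contribute nothing to the residue; only the rational part matters.
The factor δ**2 - δ + 2/3 splits as (δ - a)(δ - a') with a = (1/2) + ((1/6)*sqrt(15))*i, a' = (1/2) - ((1/6)*sqrt(15))*i. At the order-3 pole a set g(δ) = (δ - a)^3*(rational part) = [31*δ/3 + 18/13] / (δ - a')^3.
Order-3 pole: residue = g''(a)/2; g''((1/2) + ((1/6)*sqrt(15))*i) = -((9198/1625)*sqrt(15))*i, so the residue is -((4599/1625)*sqrt(15))*i.
List the singular points by increasing real part (a conjugate pair: the negative imaginary part first).


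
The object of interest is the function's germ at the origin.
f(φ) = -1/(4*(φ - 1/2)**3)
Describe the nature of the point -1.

The point is a regular point.

Denominator factors: φ - 1/2 = -3/2 at φ = -1 — none vanishes.
So the germ continues analytically to -1.


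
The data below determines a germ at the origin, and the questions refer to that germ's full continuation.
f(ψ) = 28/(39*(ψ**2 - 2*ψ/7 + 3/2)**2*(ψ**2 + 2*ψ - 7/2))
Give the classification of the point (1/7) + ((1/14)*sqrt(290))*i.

The denominator factor ψ**2 - 2*ψ/7 + 3/2 vanishes at (1/7) + ((1/14)*sqrt(290))*i and appears to the power 2; the numerator there equals 28/39, nonzero, and no other factor vanishes.
Hence a pole whose order is the multiplicity, 2.

The point is a pole of order 2.


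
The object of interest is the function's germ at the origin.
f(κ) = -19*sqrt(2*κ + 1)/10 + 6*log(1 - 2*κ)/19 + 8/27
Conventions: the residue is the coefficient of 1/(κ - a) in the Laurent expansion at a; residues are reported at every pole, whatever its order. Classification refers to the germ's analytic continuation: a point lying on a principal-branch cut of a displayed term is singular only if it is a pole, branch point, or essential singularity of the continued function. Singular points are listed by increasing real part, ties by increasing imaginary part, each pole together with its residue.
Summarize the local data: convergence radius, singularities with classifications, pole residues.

Radius of convergence at 0: 1/2.
At -1/2: an algebraic (square-root) branch point.
At 1/2: a logarithmic branch point.

Branch term (-19/10)*sqrt(1 - κ/(-1/2)): its argument vanishes at κ = -1/2, a square-root branch point, modulus 1/2.
Branch term (6/19)*log(1 - κ/(1/2)): its argument vanishes at κ = 1/2, a logarithmic branch point, modulus 1/2.
The radius of convergence is the smallest modulus among the singular points: 1/2.
List the singular points by increasing real part (a conjugate pair: the negative imaginary part first).


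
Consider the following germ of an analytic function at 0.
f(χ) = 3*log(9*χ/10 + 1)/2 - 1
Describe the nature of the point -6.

The point is a regular point.

There is no denominator, hence no pole anywhere.
Branch term log(1 - χ/(-10/9)): argument at -6 is -22/5, nonzero, so -6 is not its branch point (a point on a principal cut is still regular for the continued germ).
So the germ continues analytically to -6.


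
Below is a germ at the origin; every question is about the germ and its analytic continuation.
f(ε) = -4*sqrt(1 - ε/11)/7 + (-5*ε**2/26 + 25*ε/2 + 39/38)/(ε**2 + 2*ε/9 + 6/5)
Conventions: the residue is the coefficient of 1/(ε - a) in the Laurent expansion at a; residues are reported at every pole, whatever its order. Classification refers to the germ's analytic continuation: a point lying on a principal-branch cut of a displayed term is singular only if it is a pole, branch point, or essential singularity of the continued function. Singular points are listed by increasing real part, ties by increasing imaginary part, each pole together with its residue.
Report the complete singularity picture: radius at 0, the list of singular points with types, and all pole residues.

Denominator factor (ε**2 + 2*ε/9 + 6/5): discriminant -1924/405, complex-conjugate roots (-1/9) + ((1/45)*sqrt(2405))*i and (-1/9) - ((1/45)*sqrt(2405))*i; poles of order 1, moduli (1/5)*sqrt(30) and (1/5)*sqrt(30).
Branch term (-4/7)*sqrt(1 - ε/(11)): its argument vanishes at ε = 11, a square-root branch point, modulus 11.
The radius of convergence is the smallest modulus among the singular points: (1/5)*sqrt(30).
The branch term is analytic at (-1/9) - ((1/45)*sqrt(2405))*i and contributes nothing to the residue; only the rational part matters.
The factor ε**2 + 2*ε/9 + 6/5 splits as (ε - a)(ε - a') with a = (-1/9) - ((1/45)*sqrt(2405))*i, a' = (-1/9) + ((1/45)*sqrt(2405))*i. At the order-1 pole a set g(ε) = (ε - a)*(rational part) = [-5*ε**2/26 + 25*ε/2 + 39/38] / (ε - a').
Simple pole: residue = g(a) at a = (-1/9) - ((1/45)*sqrt(2405))*i, which is (2935/468) - ((1366/1069263)*sqrt(2405))*i.
The branch term is analytic at (-1/9) + ((1/45)*sqrt(2405))*i and contributes nothing to the residue; only the rational part matters.
The factor ε**2 + 2*ε/9 + 6/5 splits as (ε - a)(ε - a') with a = (-1/9) + ((1/45)*sqrt(2405))*i, a' = (-1/9) - ((1/45)*sqrt(2405))*i. At the order-1 pole a set g(ε) = (ε - a)*(rational part) = [-5*ε**2/26 + 25*ε/2 + 39/38] / (ε - a').
Simple pole: residue = g(a) at a = (-1/9) + ((1/45)*sqrt(2405))*i, which is (2935/468) + ((1366/1069263)*sqrt(2405))*i.
List the singular points by increasing real part (a conjugate pair: the negative imaginary part first).

Radius of convergence at 0: (1/5)*sqrt(30).
At (-1/9) - ((1/45)*sqrt(2405))*i: a pole of order 1; residue (2935/468) - ((1366/1069263)*sqrt(2405))*i.
At (-1/9) + ((1/45)*sqrt(2405))*i: a pole of order 1; residue (2935/468) + ((1366/1069263)*sqrt(2405))*i.
At 11: an algebraic (square-root) branch point.


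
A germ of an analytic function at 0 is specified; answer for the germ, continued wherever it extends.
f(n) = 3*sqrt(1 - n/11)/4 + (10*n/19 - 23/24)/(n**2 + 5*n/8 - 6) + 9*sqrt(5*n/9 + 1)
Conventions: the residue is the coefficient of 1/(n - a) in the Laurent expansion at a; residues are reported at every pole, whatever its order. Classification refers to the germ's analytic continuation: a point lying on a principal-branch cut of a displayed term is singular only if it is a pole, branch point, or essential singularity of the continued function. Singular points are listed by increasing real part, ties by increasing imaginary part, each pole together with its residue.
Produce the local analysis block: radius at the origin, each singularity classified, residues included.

Radius of convergence at 0: 9/5.
At -5/16 - (1/16)*sqrt(1561): a pole of order 1; residue 5/19 + (512/88977)*sqrt(1561).
At -9/5: an algebraic (square-root) branch point.
At -5/16 + (1/16)*sqrt(1561): a pole of order 1; residue 5/19 - (512/88977)*sqrt(1561).
At 11: an algebraic (square-root) branch point.

Denominator factor (n**2 + 5*n/8 - 6): discriminant 1561/64, real irrational roots -5/16 + (1/16)*sqrt(1561) and -5/16 - (1/16)*sqrt(1561); poles of order 1, moduli -5/16 + (1/16)*sqrt(1561) and 5/16 + (1/16)*sqrt(1561).
Branch term (3/4)*sqrt(1 - n/(11)): its argument vanishes at n = 11, a square-root branch point, modulus 11.
Branch term (9)*sqrt(1 - n/(-9/5)): its argument vanishes at n = -9/5, a square-root branch point, modulus 9/5.
The radius of convergence is the smallest modulus among the singular points: 9/5.
The branch terms are analytic at -5/16 - (1/16)*sqrt(1561) and contribute nothing to the residue; only the rational part matters.
The factor n**2 + 5*n/8 - 6 splits as (n - a)(n - a') with a = -5/16 - (1/16)*sqrt(1561), a' = -5/16 + (1/16)*sqrt(1561). At the order-1 pole a set g(n) = (n - a)*(rational part) = [10*n/19 - 23/24] / (n - a').
Simple pole: residue = g(a) at a = -5/16 - (1/16)*sqrt(1561), which is 5/19 + (512/88977)*sqrt(1561).
The branch terms are analytic at -5/16 + (1/16)*sqrt(1561) and contribute nothing to the residue; only the rational part matters.
The factor n**2 + 5*n/8 - 6 splits as (n - a)(n - a') with a = -5/16 + (1/16)*sqrt(1561), a' = -5/16 - (1/16)*sqrt(1561). At the order-1 pole a set g(n) = (n - a)*(rational part) = [10*n/19 - 23/24] / (n - a').
Simple pole: residue = g(a) at a = -5/16 + (1/16)*sqrt(1561), which is 5/19 - (512/88977)*sqrt(1561).
List the singular points by increasing real part (a conjugate pair: the negative imaginary part first).


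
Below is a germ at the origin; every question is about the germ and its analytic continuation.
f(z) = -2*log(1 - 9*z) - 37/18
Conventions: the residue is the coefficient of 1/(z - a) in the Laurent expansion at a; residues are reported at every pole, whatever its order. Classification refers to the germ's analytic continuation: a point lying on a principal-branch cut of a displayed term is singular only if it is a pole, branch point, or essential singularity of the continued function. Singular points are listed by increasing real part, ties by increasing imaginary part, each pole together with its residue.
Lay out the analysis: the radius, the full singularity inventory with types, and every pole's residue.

Radius of convergence at 0: 1/9.
At 1/9: a logarithmic branch point.

Branch term (-2)*log(1 - z/(1/9)): its argument vanishes at z = 1/9, a logarithmic branch point, modulus 1/9.
The radius of convergence is the smallest modulus among the singular points: 1/9.


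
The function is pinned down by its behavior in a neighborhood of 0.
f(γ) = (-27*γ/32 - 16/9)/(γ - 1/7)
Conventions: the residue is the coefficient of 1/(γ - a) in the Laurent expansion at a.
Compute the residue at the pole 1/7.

At the order-1 pole 1/7 set g(γ) = (γ - (1/7))*f(γ) = -27*γ/32 - 16/9.
Simple pole: residue = g(a) at a = 1/7, which is -3827/2016.

The residue is -3827/2016.


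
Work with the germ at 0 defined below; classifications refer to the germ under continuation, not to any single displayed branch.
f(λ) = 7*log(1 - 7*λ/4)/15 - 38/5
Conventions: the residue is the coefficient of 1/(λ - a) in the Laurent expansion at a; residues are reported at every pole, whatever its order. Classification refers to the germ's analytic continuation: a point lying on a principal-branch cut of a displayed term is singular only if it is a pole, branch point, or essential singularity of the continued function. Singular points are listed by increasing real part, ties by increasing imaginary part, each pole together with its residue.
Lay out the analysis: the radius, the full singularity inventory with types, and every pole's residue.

Radius of convergence at 0: 4/7.
At 4/7: a logarithmic branch point.

Branch term (7/15)*log(1 - λ/(4/7)): its argument vanishes at λ = 4/7, a logarithmic branch point, modulus 4/7.
The radius of convergence is the smallest modulus among the singular points: 4/7.


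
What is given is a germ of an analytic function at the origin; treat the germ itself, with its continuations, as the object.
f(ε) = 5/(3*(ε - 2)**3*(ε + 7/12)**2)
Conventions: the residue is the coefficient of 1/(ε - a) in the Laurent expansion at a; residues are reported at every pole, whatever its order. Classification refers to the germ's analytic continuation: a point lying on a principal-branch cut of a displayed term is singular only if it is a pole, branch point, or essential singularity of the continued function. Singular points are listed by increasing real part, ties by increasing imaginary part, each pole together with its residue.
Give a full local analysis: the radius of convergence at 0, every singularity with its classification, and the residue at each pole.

Radius of convergence at 0: 7/12.
At -7/12: a pole of order 2; residue -103680/923521.
At 2: a pole of order 3; residue 103680/923521.

Denominator factor (ε + 7/12)^2: pole of order 2 at -7/12, modulus 7/12.
Denominator factor (ε - 2)^3: pole of order 3 at 2, modulus 2.
The radius of convergence is the smallest modulus among the singular points: 7/12.
At the order-2 pole -7/12 set g(ε) = (ε - (-7/12))^2*f(ε) = 5/(3*(ε - 2)**3).
Order-2 pole: residue = g'(a); g'(-7/12) = -103680/923521, so the residue is -103680/923521.
At the order-3 pole 2 set g(ε) = (ε - (2))^3*f(ε) = 5/(3*(ε + 7/12)**2).
Order-3 pole: residue = g''(a)/2; g''(2) = 207360/923521, so the residue is 103680/923521.
List the singular points by increasing real part (a conjugate pair: the negative imaginary part first).


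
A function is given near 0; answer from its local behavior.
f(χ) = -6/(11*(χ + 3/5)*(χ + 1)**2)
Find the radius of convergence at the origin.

The radius of convergence is 3/5.

Denominator factor (χ + 3/5): pole of order 1 at -3/5, modulus 3/5.
Denominator factor (χ + 1)^2: pole of order 2 at -1, modulus 1.
The radius of convergence is the smallest modulus among the singular points: 3/5.


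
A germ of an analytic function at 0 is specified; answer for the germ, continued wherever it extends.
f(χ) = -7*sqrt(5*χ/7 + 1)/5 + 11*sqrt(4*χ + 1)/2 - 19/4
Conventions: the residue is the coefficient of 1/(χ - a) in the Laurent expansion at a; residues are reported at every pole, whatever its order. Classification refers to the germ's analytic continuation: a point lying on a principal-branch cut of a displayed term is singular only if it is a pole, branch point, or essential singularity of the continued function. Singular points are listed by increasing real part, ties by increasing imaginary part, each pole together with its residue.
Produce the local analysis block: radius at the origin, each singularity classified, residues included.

Radius of convergence at 0: 1/4.
At -7/5: an algebraic (square-root) branch point.
At -1/4: an algebraic (square-root) branch point.

Branch term (-7/5)*sqrt(1 - χ/(-7/5)): its argument vanishes at χ = -7/5, a square-root branch point, modulus 7/5.
Branch term (11/2)*sqrt(1 - χ/(-1/4)): its argument vanishes at χ = -1/4, a square-root branch point, modulus 1/4.
The radius of convergence is the smallest modulus among the singular points: 1/4.
List the singular points by increasing real part (a conjugate pair: the negative imaginary part first).


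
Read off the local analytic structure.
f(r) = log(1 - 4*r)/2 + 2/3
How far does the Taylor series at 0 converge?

Branch term (1/2)*log(1 - r/(1/4)): its argument vanishes at r = 1/4, a logarithmic branch point, modulus 1/4.
The radius of convergence is the smallest modulus among the singular points: 1/4.

The radius of convergence is 1/4.


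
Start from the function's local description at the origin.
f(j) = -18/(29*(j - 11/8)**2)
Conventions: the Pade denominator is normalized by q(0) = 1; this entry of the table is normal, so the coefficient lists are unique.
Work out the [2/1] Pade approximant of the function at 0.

The Pade approximant has numerator coefficients [-1152/3509, -6144/38599, -24576/424589]; denominator coefficients [1, -32/33].

Taylor coefficients needed (expand at 0): a_0 = -1152/3509, a_1 = -18432/38599, a_2 = -221184/424589, a_3 = -2359296/4670479.
Write the denominator as Q(j) = 1 + q1*j. Requiring Q*f - P = O(j^4) with deg P <= 2 kills the coefficients of j^3..j^3 in Q*f:
  j^3: a_3 + q1*a_2 = 0, i.e. -2359296/4670479 + (-221184/424589)*q1 = 0.
Solving this linear system: q1 = -32/33.
The numerator is Q*f truncated at degree 2: P0 = a_0 = -1152/3509; P1 = a_1 + q1*a_0 = -6144/38599; P2 = a_2 + q1*a_1 = -24576/424589.


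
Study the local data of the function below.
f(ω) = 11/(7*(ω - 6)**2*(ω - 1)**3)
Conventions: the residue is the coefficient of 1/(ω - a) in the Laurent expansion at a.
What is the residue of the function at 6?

At the order-2 pole 6 set g(ω) = (ω - (6))^2*f(ω) = 11/(7*(ω - 1)**3).
Order-2 pole: residue = g'(a); g'(6) = -33/4375, so the residue is -33/4375.

The residue is -33/4375.


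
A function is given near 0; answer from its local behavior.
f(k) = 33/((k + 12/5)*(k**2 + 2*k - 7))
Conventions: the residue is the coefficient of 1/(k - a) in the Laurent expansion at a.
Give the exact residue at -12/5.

At the order-1 pole -12/5 set g(k) = (k - (-12/5))*f(k) = 33/(k**2 + 2*k - 7).
Simple pole: residue = g(a) at a = -12/5, which is -825/151.

The residue is -825/151.


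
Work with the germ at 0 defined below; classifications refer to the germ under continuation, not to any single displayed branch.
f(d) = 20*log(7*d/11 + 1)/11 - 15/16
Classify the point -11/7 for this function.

The point is a logarithmic branch point.

The term (20/11)*log(1 - d/(-11/7)) has argument 1 - -11/7/(-11/7) = 0 at -11/7: a logarithmic (infinitely-sheeted) branch point; the remaining terms are analytic or single-valued there.


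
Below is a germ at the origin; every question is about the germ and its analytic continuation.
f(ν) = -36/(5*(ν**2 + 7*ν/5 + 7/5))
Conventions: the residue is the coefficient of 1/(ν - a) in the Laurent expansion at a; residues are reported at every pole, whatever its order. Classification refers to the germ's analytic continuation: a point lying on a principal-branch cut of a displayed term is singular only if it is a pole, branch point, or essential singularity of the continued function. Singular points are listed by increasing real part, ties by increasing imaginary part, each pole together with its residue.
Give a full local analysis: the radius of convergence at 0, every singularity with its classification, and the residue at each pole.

Denominator factor (ν**2 + 7*ν/5 + 7/5): discriminant -91/25, complex-conjugate roots (-7/10) + ((1/10)*sqrt(91))*i and (-7/10) - ((1/10)*sqrt(91))*i; poles of order 1, moduli (1/5)*sqrt(35) and (1/5)*sqrt(35).
The radius of convergence is the smallest modulus among the singular points: (1/5)*sqrt(35).
The factor ν**2 + 7*ν/5 + 7/5 splits as (ν - a)(ν - a') with a = (-7/10) - ((1/10)*sqrt(91))*i, a' = (-7/10) + ((1/10)*sqrt(91))*i. At the order-1 pole a set g(ν) = (ν - a)*f(ν) = [-36/5] / (ν - a').
Simple pole: residue = g(a) at a = (-7/10) - ((1/10)*sqrt(91))*i, which is -((36/91)*sqrt(91))*i.
The factor ν**2 + 7*ν/5 + 7/5 splits as (ν - a)(ν - a') with a = (-7/10) + ((1/10)*sqrt(91))*i, a' = (-7/10) - ((1/10)*sqrt(91))*i. At the order-1 pole a set g(ν) = (ν - a)*f(ν) = [-36/5] / (ν - a').
Simple pole: residue = g(a) at a = (-7/10) + ((1/10)*sqrt(91))*i, which is ((36/91)*sqrt(91))*i.
List the singular points by increasing real part (a conjugate pair: the negative imaginary part first).

Radius of convergence at 0: (1/5)*sqrt(35).
At (-7/10) - ((1/10)*sqrt(91))*i: a pole of order 1; residue -((36/91)*sqrt(91))*i.
At (-7/10) + ((1/10)*sqrt(91))*i: a pole of order 1; residue ((36/91)*sqrt(91))*i.


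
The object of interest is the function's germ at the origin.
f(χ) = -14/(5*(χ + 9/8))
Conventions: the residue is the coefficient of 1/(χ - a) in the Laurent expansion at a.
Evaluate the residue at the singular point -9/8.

The residue is -14/5.

At the order-1 pole -9/8 set g(χ) = (χ - (-9/8))*f(χ) = -14/5.
Simple pole: residue = g(a) at a = -9/8, which is -14/5.


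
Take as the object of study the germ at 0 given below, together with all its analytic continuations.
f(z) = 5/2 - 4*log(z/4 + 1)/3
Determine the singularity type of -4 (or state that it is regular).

The term (-4/3)*log(1 - z/(-4)) has argument 1 - -4/(-4) = 0 at -4: a logarithmic (infinitely-sheeted) branch point; the remaining terms are analytic or single-valued there.

The point is a logarithmic branch point.


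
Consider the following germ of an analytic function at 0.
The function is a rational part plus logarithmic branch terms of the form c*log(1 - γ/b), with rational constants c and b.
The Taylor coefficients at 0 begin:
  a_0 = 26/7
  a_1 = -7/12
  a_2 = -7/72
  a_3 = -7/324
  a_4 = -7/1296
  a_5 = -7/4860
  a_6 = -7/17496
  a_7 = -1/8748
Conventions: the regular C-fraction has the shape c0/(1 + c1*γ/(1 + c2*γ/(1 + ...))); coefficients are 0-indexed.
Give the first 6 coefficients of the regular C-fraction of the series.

Taylor coefficients (read off): a_0 = 26/7, a_1 = -7/12, a_2 = -7/72, a_3 = -7/324, a_4 = -7/1296, a_5 = -7/4860.
c0 = a_0 = 26/7. Peel one level at a time: if S = 1 + c*γ/S' with S'(0) = 1, then c is the γ-coefficient of S and S' = c*γ/(S - 1).
S_1 = c0/f = 1 + (49/312)*γ + (4949/97344)*γ^2 + ...; c1 = 49/312.
S_2 = c1*γ/(S_1 - 1) = 1 + (-101/312)*γ + (-1/108)*γ^2 + ...; c2 = -101/312.
S_3 = c2*γ/(S_2 - 1) = 1 + (-26/909)*γ + (-3263/826281)*γ^2 + ...; c3 = -26/909.
S_4 = c3*γ/(S_3 - 1) = 1 + (-251/1818)*γ + (-1/135)*γ^2 + ...; c4 = -251/1818.
S_5 = c4*γ/(S_4 - 1) = 1 + (-202/3765)*γ + ...; c5 = -202/3765.

The regular C-fraction coefficients are [26/7, 49/312, -101/312, -26/909, -251/1818, -202/3765].


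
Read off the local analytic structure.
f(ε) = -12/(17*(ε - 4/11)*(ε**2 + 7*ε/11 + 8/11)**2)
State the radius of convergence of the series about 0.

The radius of convergence is 4/11.

Denominator factor (ε**2 + 7*ε/11 + 8/11)^2: discriminant -303/121, complex-conjugate roots (-7/22) + ((1/22)*sqrt(303))*i and (-7/22) - ((1/22)*sqrt(303))*i; poles of order 2, moduli (2/11)*sqrt(22) and (2/11)*sqrt(22).
Denominator factor (ε - 4/11): pole of order 1 at 4/11, modulus 4/11.
The radius of convergence is the smallest modulus among the singular points: 4/11.


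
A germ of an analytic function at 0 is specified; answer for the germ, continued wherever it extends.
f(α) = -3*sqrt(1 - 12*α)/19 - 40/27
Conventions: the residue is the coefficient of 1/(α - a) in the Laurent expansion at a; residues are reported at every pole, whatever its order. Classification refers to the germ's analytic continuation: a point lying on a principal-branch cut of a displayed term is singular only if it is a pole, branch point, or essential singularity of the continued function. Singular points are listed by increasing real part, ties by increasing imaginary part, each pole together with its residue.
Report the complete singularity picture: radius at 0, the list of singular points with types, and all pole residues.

Radius of convergence at 0: 1/12.
At 1/12: an algebraic (square-root) branch point.

Branch term (-3/19)*sqrt(1 - α/(1/12)): its argument vanishes at α = 1/12, a square-root branch point, modulus 1/12.
The radius of convergence is the smallest modulus among the singular points: 1/12.


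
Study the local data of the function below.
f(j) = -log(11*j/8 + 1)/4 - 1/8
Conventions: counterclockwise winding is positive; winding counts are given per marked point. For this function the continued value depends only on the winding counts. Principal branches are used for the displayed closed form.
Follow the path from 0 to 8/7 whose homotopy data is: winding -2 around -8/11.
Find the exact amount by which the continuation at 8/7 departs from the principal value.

Continued minus principal equals pi*i.

The rational part is single-valued and drops out of the difference; each branch term changes only by its own monodromy.
(-1/4)*log(1 - j/(-8/11)): each positive loop around -8/11 adds 2*pi*i to the log, so winding -2 contributes (-1/4)*(-2)*2*pi*i = pi*i.
Summing the contributions at j = 8/7 gives pi*i.


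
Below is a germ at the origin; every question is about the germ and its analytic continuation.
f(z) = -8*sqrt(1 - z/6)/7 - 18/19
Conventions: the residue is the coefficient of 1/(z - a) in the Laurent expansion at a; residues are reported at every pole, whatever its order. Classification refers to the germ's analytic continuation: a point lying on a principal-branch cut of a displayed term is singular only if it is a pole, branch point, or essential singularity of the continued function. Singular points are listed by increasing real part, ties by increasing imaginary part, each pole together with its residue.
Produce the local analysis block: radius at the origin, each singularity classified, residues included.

Radius of convergence at 0: 6.
At 6: an algebraic (square-root) branch point.

Branch term (-8/7)*sqrt(1 - z/(6)): its argument vanishes at z = 6, a square-root branch point, modulus 6.
The radius of convergence is the smallest modulus among the singular points: 6.


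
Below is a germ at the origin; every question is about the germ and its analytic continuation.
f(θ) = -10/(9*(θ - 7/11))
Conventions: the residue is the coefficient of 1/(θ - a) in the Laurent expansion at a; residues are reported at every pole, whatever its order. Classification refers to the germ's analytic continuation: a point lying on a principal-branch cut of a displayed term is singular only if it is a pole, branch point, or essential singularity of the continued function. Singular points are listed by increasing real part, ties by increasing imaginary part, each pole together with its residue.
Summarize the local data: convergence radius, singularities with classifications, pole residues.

Radius of convergence at 0: 7/11.
At 7/11: a pole of order 1; residue -10/9.

Denominator factor (θ - 7/11): pole of order 1 at 7/11, modulus 7/11.
The radius of convergence is the smallest modulus among the singular points: 7/11.
At the order-1 pole 7/11 set g(θ) = (θ - (7/11))*f(θ) = -10/9.
Simple pole: residue = g(a) at a = 7/11, which is -10/9.


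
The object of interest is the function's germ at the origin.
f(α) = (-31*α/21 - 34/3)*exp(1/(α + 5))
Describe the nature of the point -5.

The exponent 1/(α - (-5)) has a pole at -5, so exp(1/(α - (-5))) takes every nonzero value near it: an essential singularity (not a pole of any order).

The point is an essential singularity.


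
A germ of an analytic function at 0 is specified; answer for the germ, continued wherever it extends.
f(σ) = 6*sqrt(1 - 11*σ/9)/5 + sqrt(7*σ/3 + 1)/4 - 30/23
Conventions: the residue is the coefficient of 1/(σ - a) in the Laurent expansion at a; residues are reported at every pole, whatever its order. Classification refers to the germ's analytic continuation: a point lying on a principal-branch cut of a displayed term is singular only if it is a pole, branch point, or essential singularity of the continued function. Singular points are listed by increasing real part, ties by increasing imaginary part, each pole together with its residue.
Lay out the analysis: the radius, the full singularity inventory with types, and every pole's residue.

Radius of convergence at 0: 3/7.
At -3/7: an algebraic (square-root) branch point.
At 9/11: an algebraic (square-root) branch point.

Branch term (1/4)*sqrt(1 - σ/(-3/7)): its argument vanishes at σ = -3/7, a square-root branch point, modulus 3/7.
Branch term (6/5)*sqrt(1 - σ/(9/11)): its argument vanishes at σ = 9/11, a square-root branch point, modulus 9/11.
The radius of convergence is the smallest modulus among the singular points: 3/7.
List the singular points by increasing real part (a conjugate pair: the negative imaginary part first).
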